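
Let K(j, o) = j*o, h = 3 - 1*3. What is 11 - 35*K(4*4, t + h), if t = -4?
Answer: 2251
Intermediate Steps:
h = 0 (h = 3 - 3 = 0)
11 - 35*K(4*4, t + h) = 11 - 35*4*4*(-4 + 0) = 11 - 560*(-4) = 11 - 35*(-64) = 11 + 2240 = 2251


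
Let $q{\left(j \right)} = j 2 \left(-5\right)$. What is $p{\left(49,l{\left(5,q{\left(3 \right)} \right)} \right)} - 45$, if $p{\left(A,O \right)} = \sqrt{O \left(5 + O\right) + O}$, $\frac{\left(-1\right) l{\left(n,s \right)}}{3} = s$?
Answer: $-45 + 24 \sqrt{15} \approx 47.952$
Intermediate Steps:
$q{\left(j \right)} = - 10 j$ ($q{\left(j \right)} = 2 j \left(-5\right) = - 10 j$)
$l{\left(n,s \right)} = - 3 s$
$p{\left(A,O \right)} = \sqrt{O + O \left(5 + O\right)}$
$p{\left(49,l{\left(5,q{\left(3 \right)} \right)} \right)} - 45 = \sqrt{- 3 \left(\left(-10\right) 3\right) \left(6 - 3 \left(\left(-10\right) 3\right)\right)} - 45 = \sqrt{\left(-3\right) \left(-30\right) \left(6 - -90\right)} - 45 = \sqrt{90 \left(6 + 90\right)} - 45 = \sqrt{90 \cdot 96} - 45 = \sqrt{8640} - 45 = 24 \sqrt{15} - 45 = -45 + 24 \sqrt{15}$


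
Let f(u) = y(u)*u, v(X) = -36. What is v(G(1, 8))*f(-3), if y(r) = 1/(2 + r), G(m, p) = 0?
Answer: -108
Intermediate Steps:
f(u) = u/(2 + u)
v(G(1, 8))*f(-3) = -(-108)/(2 - 3) = -(-108)/(-1) = -(-108)*(-1) = -36*3 = -108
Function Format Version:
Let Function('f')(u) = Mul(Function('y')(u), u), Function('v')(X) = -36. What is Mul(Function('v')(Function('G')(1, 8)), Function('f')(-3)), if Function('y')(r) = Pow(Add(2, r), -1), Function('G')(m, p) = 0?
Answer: -108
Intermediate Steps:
Function('f')(u) = Mul(u, Pow(Add(2, u), -1)) (Function('f')(u) = Mul(Pow(Add(2, u), -1), u) = Mul(u, Pow(Add(2, u), -1)))
Mul(Function('v')(Function('G')(1, 8)), Function('f')(-3)) = Mul(-36, Mul(-3, Pow(Add(2, -3), -1))) = Mul(-36, Mul(-3, Pow(-1, -1))) = Mul(-36, Mul(-3, -1)) = Mul(-36, 3) = -108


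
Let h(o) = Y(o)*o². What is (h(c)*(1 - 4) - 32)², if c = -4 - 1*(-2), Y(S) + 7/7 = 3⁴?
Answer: 984064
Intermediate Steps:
Y(S) = 80 (Y(S) = -1 + 3⁴ = -1 + 81 = 80)
c = -2 (c = -4 + 2 = -2)
h(o) = 80*o²
(h(c)*(1 - 4) - 32)² = ((80*(-2)²)*(1 - 4) - 32)² = ((80*4)*(-3) - 32)² = (320*(-3) - 32)² = (-960 - 32)² = (-992)² = 984064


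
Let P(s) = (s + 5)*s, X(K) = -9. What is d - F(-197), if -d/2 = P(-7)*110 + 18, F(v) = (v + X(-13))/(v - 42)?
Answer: -744930/239 ≈ -3116.9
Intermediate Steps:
P(s) = s*(5 + s) (P(s) = (5 + s)*s = s*(5 + s))
F(v) = (-9 + v)/(-42 + v) (F(v) = (v - 9)/(v - 42) = (-9 + v)/(-42 + v))
d = -3116 (d = -2*(-7*(5 - 7)*110 + 18) = -2*(-7*(-2)*110 + 18) = -2*(14*110 + 18) = -2*(1540 + 18) = -2*1558 = -3116)
d - F(-197) = -3116 - (-9 - 197)/(-42 - 197) = -3116 - (-206)/(-239) = -3116 - (-1)*(-206)/239 = -3116 - 1*206/239 = -3116 - 206/239 = -744930/239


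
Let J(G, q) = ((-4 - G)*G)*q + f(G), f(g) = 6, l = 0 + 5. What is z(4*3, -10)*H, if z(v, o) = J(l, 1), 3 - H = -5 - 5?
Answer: -507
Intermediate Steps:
l = 5
H = 13 (H = 3 - (-5 - 5) = 3 - 1*(-10) = 3 + 10 = 13)
J(G, q) = 6 + G*q*(-4 - G) (J(G, q) = ((-4 - G)*G)*q + 6 = (G*(-4 - G))*q + 6 = G*q*(-4 - G) + 6 = 6 + G*q*(-4 - G))
z(v, o) = -39 (z(v, o) = 6 - 1*1*5² - 4*5*1 = 6 - 1*1*25 - 20 = 6 - 25 - 20 = -39)
z(4*3, -10)*H = -39*13 = -507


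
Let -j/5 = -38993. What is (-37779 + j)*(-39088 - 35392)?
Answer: -11707213280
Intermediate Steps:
j = 194965 (j = -5*(-38993) = 194965)
(-37779 + j)*(-39088 - 35392) = (-37779 + 194965)*(-39088 - 35392) = 157186*(-74480) = -11707213280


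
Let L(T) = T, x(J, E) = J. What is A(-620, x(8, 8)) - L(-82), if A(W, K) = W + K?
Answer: -530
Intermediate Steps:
A(W, K) = K + W
A(-620, x(8, 8)) - L(-82) = (8 - 620) - 1*(-82) = -612 + 82 = -530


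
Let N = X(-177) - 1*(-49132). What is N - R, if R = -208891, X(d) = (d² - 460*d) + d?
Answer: 370595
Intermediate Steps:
X(d) = d² - 459*d
N = 161704 (N = -177*(-459 - 177) - 1*(-49132) = -177*(-636) + 49132 = 112572 + 49132 = 161704)
N - R = 161704 - 1*(-208891) = 161704 + 208891 = 370595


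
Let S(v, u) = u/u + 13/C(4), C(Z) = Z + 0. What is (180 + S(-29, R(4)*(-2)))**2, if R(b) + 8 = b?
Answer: 543169/16 ≈ 33948.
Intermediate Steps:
R(b) = -8 + b
C(Z) = Z
S(v, u) = 17/4 (S(v, u) = u/u + 13/4 = 1 + 13*(1/4) = 1 + 13/4 = 17/4)
(180 + S(-29, R(4)*(-2)))**2 = (180 + 17/4)**2 = (737/4)**2 = 543169/16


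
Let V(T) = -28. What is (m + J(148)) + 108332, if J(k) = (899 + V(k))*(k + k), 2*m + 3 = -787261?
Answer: -27484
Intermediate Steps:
m = -393632 (m = -3/2 + (1/2)*(-787261) = -3/2 - 787261/2 = -393632)
J(k) = 1742*k (J(k) = (899 - 28)*(k + k) = 871*(2*k) = 1742*k)
(m + J(148)) + 108332 = (-393632 + 1742*148) + 108332 = (-393632 + 257816) + 108332 = -135816 + 108332 = -27484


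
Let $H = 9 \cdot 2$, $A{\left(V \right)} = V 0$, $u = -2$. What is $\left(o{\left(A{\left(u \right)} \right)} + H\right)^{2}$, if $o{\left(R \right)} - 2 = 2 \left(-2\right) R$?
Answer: $400$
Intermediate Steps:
$A{\left(V \right)} = 0$
$o{\left(R \right)} = 2 - 4 R$ ($o{\left(R \right)} = 2 + 2 \left(-2\right) R = 2 - 4 R$)
$H = 18$
$\left(o{\left(A{\left(u \right)} \right)} + H\right)^{2} = \left(\left(2 - 0\right) + 18\right)^{2} = \left(\left(2 + 0\right) + 18\right)^{2} = \left(2 + 18\right)^{2} = 20^{2} = 400$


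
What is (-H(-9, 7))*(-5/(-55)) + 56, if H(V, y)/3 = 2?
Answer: 610/11 ≈ 55.455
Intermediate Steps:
H(V, y) = 6 (H(V, y) = 3*2 = 6)
(-H(-9, 7))*(-5/(-55)) + 56 = (-1*6)*(-5/(-55)) + 56 = -(-30)*(-1)/55 + 56 = -6*1/11 + 56 = -6/11 + 56 = 610/11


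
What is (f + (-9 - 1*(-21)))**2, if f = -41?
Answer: 841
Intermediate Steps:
(f + (-9 - 1*(-21)))**2 = (-41 + (-9 - 1*(-21)))**2 = (-41 + (-9 + 21))**2 = (-41 + 12)**2 = (-29)**2 = 841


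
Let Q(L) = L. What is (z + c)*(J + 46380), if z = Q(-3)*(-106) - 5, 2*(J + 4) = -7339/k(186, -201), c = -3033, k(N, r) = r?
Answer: -25364667760/201 ≈ -1.2619e+8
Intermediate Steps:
J = 5731/402 (J = -4 + (-7339/(-201))/2 = -4 + (-7339*(-1/201))/2 = -4 + (½)*(7339/201) = -4 + 7339/402 = 5731/402 ≈ 14.256)
z = 313 (z = -3*(-106) - 5 = 318 - 5 = 313)
(z + c)*(J + 46380) = (313 - 3033)*(5731/402 + 46380) = -2720*18650491/402 = -25364667760/201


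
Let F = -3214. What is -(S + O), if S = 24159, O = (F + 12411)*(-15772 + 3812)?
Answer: 109971961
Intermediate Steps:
O = -109996120 (O = (-3214 + 12411)*(-15772 + 3812) = 9197*(-11960) = -109996120)
-(S + O) = -(24159 - 109996120) = -1*(-109971961) = 109971961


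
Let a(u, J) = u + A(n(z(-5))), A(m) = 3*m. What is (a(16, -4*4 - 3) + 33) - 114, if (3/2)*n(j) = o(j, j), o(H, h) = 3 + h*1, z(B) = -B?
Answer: -49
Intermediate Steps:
o(H, h) = 3 + h
n(j) = 2 + 2*j/3 (n(j) = 2*(3 + j)/3 = 2 + 2*j/3)
a(u, J) = 16 + u (a(u, J) = u + 3*(2 + 2*(-1*(-5))/3) = u + 3*(2 + (⅔)*5) = u + 3*(2 + 10/3) = u + 3*(16/3) = u + 16 = 16 + u)
(a(16, -4*4 - 3) + 33) - 114 = ((16 + 16) + 33) - 114 = (32 + 33) - 114 = 65 - 114 = -49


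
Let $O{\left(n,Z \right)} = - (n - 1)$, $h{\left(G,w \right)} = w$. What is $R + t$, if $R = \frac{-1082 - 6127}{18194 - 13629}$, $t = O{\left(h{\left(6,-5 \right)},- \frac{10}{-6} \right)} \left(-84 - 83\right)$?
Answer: $- \frac{4581339}{4565} \approx -1003.6$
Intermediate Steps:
$O{\left(n,Z \right)} = 1 - n$ ($O{\left(n,Z \right)} = - (-1 + n) = 1 - n$)
$t = -1002$ ($t = \left(1 - -5\right) \left(-84 - 83\right) = \left(1 + 5\right) \left(-167\right) = 6 \left(-167\right) = -1002$)
$R = - \frac{7209}{4565} \approx -1.5792$
$R + t = - \frac{7209}{4565} - 1002 = - \frac{4581339}{4565}$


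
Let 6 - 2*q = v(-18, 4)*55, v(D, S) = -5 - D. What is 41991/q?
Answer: -83982/709 ≈ -118.45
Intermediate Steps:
q = -709/2 (q = 3 - (-5 - 1*(-18))*55/2 = 3 - (-5 + 18)*55/2 = 3 - 13*55/2 = 3 - ½*715 = 3 - 715/2 = -709/2 ≈ -354.50)
41991/q = 41991/(-709/2) = 41991*(-2/709) = -83982/709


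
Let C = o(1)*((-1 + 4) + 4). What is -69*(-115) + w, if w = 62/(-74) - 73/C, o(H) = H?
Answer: 2052247/259 ≈ 7923.7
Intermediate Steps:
C = 7 (C = 1*((-1 + 4) + 4) = 1*(3 + 4) = 1*7 = 7)
w = -2918/259 (w = 62/(-74) - 73/7 = 62*(-1/74) - 73*⅐ = -31/37 - 73/7 = -2918/259 ≈ -11.266)
-69*(-115) + w = -69*(-115) - 2918/259 = 7935 - 2918/259 = 2052247/259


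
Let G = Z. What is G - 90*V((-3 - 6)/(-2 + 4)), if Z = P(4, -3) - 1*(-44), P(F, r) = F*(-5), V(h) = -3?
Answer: 294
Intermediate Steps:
P(F, r) = -5*F
Z = 24 (Z = -5*4 - 1*(-44) = -20 + 44 = 24)
G = 24
G - 90*V((-3 - 6)/(-2 + 4)) = 24 - 90*(-3) = 24 + 270 = 294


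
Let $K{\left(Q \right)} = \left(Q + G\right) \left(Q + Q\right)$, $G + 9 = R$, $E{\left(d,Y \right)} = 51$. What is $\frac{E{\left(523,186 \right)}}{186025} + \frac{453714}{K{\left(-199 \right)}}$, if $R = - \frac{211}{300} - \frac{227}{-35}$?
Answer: $\frac{88626564036393}{15720366866575} \approx 5.6377$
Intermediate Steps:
$R = \frac{12143}{2100}$ ($R = \left(-211\right) \frac{1}{300} - - \frac{227}{35} = - \frac{211}{300} + \frac{227}{35} = \frac{12143}{2100} \approx 5.7824$)
$G = - \frac{6757}{2100}$ ($G = -9 + \frac{12143}{2100} = - \frac{6757}{2100} \approx -3.2176$)
$K{\left(Q \right)} = 2 Q \left(- \frac{6757}{2100} + Q\right)$ ($K{\left(Q \right)} = \left(Q - \frac{6757}{2100}\right) \left(Q + Q\right) = \left(- \frac{6757}{2100} + Q\right) 2 Q = 2 Q \left(- \frac{6757}{2100} + Q\right)$)
$\frac{E{\left(523,186 \right)}}{186025} + \frac{453714}{K{\left(-199 \right)}} = \frac{51}{186025} + \frac{453714}{\frac{1}{1050} \left(-199\right) \left(-6757 + 2100 \left(-199\right)\right)} = 51 \cdot \frac{1}{186025} + \frac{453714}{\frac{1}{1050} \left(-199\right) \left(-6757 - 417900\right)} = \frac{51}{186025} + \frac{453714}{\frac{1}{1050} \left(-199\right) \left(-424657\right)} = \frac{51}{186025} + \frac{453714}{\frac{84506743}{1050}} = \frac{51}{186025} + 453714 \cdot \frac{1050}{84506743} = \frac{51}{186025} + \frac{476399700}{84506743} = \frac{88626564036393}{15720366866575}$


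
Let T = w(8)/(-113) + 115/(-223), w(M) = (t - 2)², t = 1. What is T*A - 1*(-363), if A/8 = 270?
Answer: -19403643/25199 ≈ -770.02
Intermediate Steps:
A = 2160 (A = 8*270 = 2160)
w(M) = 1 (w(M) = (1 - 2)² = (-1)² = 1)
T = -13218/25199 (T = 1/(-113) + 115/(-223) = 1*(-1/113) + 115*(-1/223) = -1/113 - 115/223 = -13218/25199 ≈ -0.52454)
T*A - 1*(-363) = -13218/25199*2160 - 1*(-363) = -28550880/25199 + 363 = -19403643/25199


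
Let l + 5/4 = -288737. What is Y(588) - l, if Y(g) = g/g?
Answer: 1154957/4 ≈ 2.8874e+5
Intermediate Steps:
Y(g) = 1
l = -1154953/4 (l = -5/4 - 288737 = -1154953/4 ≈ -2.8874e+5)
Y(588) - l = 1 - 1*(-1154953/4) = 1 + 1154953/4 = 1154957/4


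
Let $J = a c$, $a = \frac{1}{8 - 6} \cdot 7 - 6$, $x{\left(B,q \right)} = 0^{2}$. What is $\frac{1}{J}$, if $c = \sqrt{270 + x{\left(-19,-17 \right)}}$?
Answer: $- \frac{\sqrt{30}}{225} \approx -0.024343$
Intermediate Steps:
$x{\left(B,q \right)} = 0$
$a = - \frac{5}{2}$ ($a = \frac{1}{2} \cdot 7 - 6 = \frac{7}{2} - 6 = - \frac{5}{2} \approx -2.5$)
$c = 3 \sqrt{30}$ ($c = \sqrt{270 + 0} = \sqrt{270} = 3 \sqrt{30} \approx 16.432$)
$J = - \frac{15 \sqrt{30}}{2}$ ($J = - \frac{5 \cdot 3 \sqrt{30}}{2} = - \frac{15 \sqrt{30}}{2} \approx -41.079$)
$\frac{1}{J} = \frac{1}{\left(- \frac{15}{2}\right) \sqrt{30}} = - \frac{\sqrt{30}}{225}$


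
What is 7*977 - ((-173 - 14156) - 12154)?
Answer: 33322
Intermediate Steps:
7*977 - ((-173 - 14156) - 12154) = 6839 - (-14329 - 12154) = 6839 - 1*(-26483) = 6839 + 26483 = 33322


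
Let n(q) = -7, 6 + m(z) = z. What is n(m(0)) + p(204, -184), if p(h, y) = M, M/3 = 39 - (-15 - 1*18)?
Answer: 209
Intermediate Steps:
m(z) = -6 + z
M = 216 (M = 3*(39 - (-15 - 1*18)) = 3*(39 - (-15 - 18)) = 3*(39 - 1*(-33)) = 3*(39 + 33) = 3*72 = 216)
p(h, y) = 216
n(m(0)) + p(204, -184) = -7 + 216 = 209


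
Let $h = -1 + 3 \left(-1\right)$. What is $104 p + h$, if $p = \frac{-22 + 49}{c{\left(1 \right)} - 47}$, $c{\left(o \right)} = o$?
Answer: $- \frac{1496}{23} \approx -65.043$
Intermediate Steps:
$h = -4$ ($h = -1 - 3 = -4$)
$p = - \frac{27}{46}$ ($p = \frac{-22 + 49}{1 - 47} = \frac{27}{-46} = 27 \left(- \frac{1}{46}\right) = - \frac{27}{46} \approx -0.58696$)
$104 p + h = 104 \left(- \frac{27}{46}\right) - 4 = - \frac{1404}{23} - 4 = - \frac{1496}{23}$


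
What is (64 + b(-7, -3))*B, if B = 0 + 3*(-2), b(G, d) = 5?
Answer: -414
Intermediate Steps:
B = -6 (B = 0 - 6 = -6)
(64 + b(-7, -3))*B = (64 + 5)*(-6) = 69*(-6) = -414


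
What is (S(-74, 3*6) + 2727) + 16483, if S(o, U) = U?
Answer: 19228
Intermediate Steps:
(S(-74, 3*6) + 2727) + 16483 = (3*6 + 2727) + 16483 = (18 + 2727) + 16483 = 2745 + 16483 = 19228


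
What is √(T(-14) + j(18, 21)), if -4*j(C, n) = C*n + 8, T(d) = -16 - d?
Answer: I*√394/2 ≈ 9.9247*I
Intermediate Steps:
j(C, n) = -2 - C*n/4 (j(C, n) = -(C*n + 8)/4 = -(8 + C*n)/4 = -2 - C*n/4)
√(T(-14) + j(18, 21)) = √((-16 - 1*(-14)) + (-2 - ¼*18*21)) = √((-16 + 14) + (-2 - 189/2)) = √(-2 - 193/2) = √(-197/2) = I*√394/2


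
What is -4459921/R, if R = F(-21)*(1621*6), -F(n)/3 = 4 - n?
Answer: 4459921/729450 ≈ 6.1141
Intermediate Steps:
F(n) = -12 + 3*n (F(n) = -3*(4 - n) = -12 + 3*n)
R = -729450 (R = (-12 + 3*(-21))*(1621*6) = (-12 - 63)*9726 = -75*9726 = -729450)
-4459921/R = -4459921/(-729450) = -4459921*(-1/729450) = 4459921/729450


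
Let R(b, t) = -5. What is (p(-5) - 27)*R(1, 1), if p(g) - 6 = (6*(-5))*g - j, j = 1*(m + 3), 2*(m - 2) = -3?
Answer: -1255/2 ≈ -627.50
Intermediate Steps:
m = 1/2 (m = 2 + (1/2)*(-3) = 2 - 3/2 = 1/2 ≈ 0.50000)
j = 7/2 (j = 1*(1/2 + 3) = 1*(7/2) = 7/2 ≈ 3.5000)
p(g) = 5/2 - 30*g (p(g) = 6 + ((6*(-5))*g - 1*7/2) = 6 + (-30*g - 7/2) = 6 + (-7/2 - 30*g) = 5/2 - 30*g)
(p(-5) - 27)*R(1, 1) = ((5/2 - 30*(-5)) - 27)*(-5) = ((5/2 + 150) - 27)*(-5) = (305/2 - 27)*(-5) = (251/2)*(-5) = -1255/2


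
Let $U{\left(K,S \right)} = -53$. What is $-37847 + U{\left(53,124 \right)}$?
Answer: $-37900$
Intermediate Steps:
$-37847 + U{\left(53,124 \right)} = -37847 - 53 = -37900$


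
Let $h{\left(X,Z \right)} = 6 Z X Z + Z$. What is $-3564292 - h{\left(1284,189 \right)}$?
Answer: $-278759065$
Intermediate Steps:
$h{\left(X,Z \right)} = Z + 6 X Z^{2}$ ($h{\left(X,Z \right)} = 6 X Z Z + Z = 6 X Z^{2} + Z = Z + 6 X Z^{2}$)
$-3564292 - h{\left(1284,189 \right)} = -3564292 - 189 \left(1 + 6 \cdot 1284 \cdot 189\right) = -3564292 - 189 \left(1 + 1456056\right) = -3564292 - 189 \cdot 1456057 = -3564292 - 275194773 = -278759065$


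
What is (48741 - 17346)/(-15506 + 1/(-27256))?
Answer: -285234040/140877179 ≈ -2.0247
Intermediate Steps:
(48741 - 17346)/(-15506 + 1/(-27256)) = 31395/(-15506 - 1/27256) = 31395/(-422631537/27256) = 31395*(-27256/422631537) = -285234040/140877179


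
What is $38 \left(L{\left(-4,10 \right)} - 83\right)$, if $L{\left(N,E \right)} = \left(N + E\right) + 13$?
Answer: $-2432$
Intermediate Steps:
$L{\left(N,E \right)} = 13 + E + N$ ($L{\left(N,E \right)} = \left(E + N\right) + 13 = 13 + E + N$)
$38 \left(L{\left(-4,10 \right)} - 83\right) = 38 \left(\left(13 + 10 - 4\right) - 83\right) = 38 \left(19 - 83\right) = 38 \left(-64\right) = -2432$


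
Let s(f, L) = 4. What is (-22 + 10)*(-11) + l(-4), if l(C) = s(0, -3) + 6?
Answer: 142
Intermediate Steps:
l(C) = 10 (l(C) = 4 + 6 = 10)
(-22 + 10)*(-11) + l(-4) = (-22 + 10)*(-11) + 10 = -12*(-11) + 10 = 132 + 10 = 142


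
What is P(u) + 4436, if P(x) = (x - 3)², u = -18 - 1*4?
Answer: 5061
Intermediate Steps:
u = -22 (u = -18 - 4 = -22)
P(x) = (-3 + x)²
P(u) + 4436 = (-3 - 22)² + 4436 = (-25)² + 4436 = 625 + 4436 = 5061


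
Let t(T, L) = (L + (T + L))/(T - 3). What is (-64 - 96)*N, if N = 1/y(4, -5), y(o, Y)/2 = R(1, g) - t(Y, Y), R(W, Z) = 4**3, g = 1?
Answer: -640/497 ≈ -1.2877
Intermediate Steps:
R(W, Z) = 64
t(T, L) = (T + 2*L)/(-3 + T) (t(T, L) = (L + (L + T))/(-3 + T) = (T + 2*L)/(-3 + T))
y(o, Y) = 128 - 6*Y/(-3 + Y) (y(o, Y) = 2*(64 - (Y + 2*Y)/(-3 + Y)) = 2*(64 - 3*Y/(-3 + Y)) = 128 - 6*Y/(-3 + Y))
N = 4/497 (N = 1/(2*(-192 + 61*(-5))/(-3 - 5)) = 1/(2*(-192 - 305)/(-8)) = 1/(2*(-1/8)*(-497)) = 1/(497/4) = 4/497 ≈ 0.0080483)
(-64 - 96)*N = (-64 - 96)*(4/497) = -160*4/497 = -640/497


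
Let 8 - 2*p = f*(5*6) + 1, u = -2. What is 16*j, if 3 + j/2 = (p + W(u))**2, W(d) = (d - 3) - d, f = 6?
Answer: 256232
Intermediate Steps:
p = -173/2 (p = 4 - (6*(5*6) + 1)/2 = 4 - (6*30 + 1)/2 = 4 - (180 + 1)/2 = 4 - 1/2*181 = 4 - 181/2 = -173/2 ≈ -86.500)
W(d) = -3 (W(d) = (-3 + d) - d = -3)
j = 32029/2 (j = -6 + 2*(-173/2 - 3)**2 = -6 + 2*(-179/2)**2 = -6 + 2*(32041/4) = -6 + 32041/2 = 32029/2 ≈ 16015.)
16*j = 16*(32029/2) = 256232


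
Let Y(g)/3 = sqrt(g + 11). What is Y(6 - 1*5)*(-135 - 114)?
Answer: -1494*sqrt(3) ≈ -2587.7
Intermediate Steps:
Y(g) = 3*sqrt(11 + g) (Y(g) = 3*sqrt(g + 11) = 3*sqrt(11 + g))
Y(6 - 1*5)*(-135 - 114) = (3*sqrt(11 + (6 - 1*5)))*(-135 - 114) = (3*sqrt(11 + (6 - 5)))*(-249) = (3*sqrt(11 + 1))*(-249) = (3*sqrt(12))*(-249) = (3*(2*sqrt(3)))*(-249) = (6*sqrt(3))*(-249) = -1494*sqrt(3)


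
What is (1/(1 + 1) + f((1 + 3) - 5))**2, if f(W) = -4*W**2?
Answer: 49/4 ≈ 12.250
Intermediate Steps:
(1/(1 + 1) + f((1 + 3) - 5))**2 = (1/(1 + 1) - 4*((1 + 3) - 5)**2)**2 = (1/2 - 4*(4 - 5)**2)**2 = (1/2 - 4*(-1)**2)**2 = (1/2 - 4*1)**2 = (1/2 - 4)**2 = (-7/2)**2 = 49/4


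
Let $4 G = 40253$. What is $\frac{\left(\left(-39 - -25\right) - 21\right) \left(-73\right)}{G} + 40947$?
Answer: $\frac{1648249811}{40253} \approx 40947.0$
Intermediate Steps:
$G = \frac{40253}{4}$ ($G = \frac{1}{4} \cdot 40253 = \frac{40253}{4} \approx 10063.0$)
$\frac{\left(\left(-39 - -25\right) - 21\right) \left(-73\right)}{G} + 40947 = \frac{\left(\left(-39 - -25\right) - 21\right) \left(-73\right)}{\frac{40253}{4}} + 40947 = \left(\left(-39 + 25\right) - 21\right) \left(-73\right) \frac{4}{40253} + 40947 = \left(-14 - 21\right) \left(-73\right) \frac{4}{40253} + 40947 = \left(-35\right) \left(-73\right) \frac{4}{40253} + 40947 = 2555 \cdot \frac{4}{40253} + 40947 = \frac{10220}{40253} + 40947 = \frac{1648249811}{40253}$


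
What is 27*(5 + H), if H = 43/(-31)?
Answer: 3024/31 ≈ 97.548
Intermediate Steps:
H = -43/31 (H = 43*(-1/31) = -43/31 ≈ -1.3871)
27*(5 + H) = 27*(5 - 43/31) = 27*(112/31) = 3024/31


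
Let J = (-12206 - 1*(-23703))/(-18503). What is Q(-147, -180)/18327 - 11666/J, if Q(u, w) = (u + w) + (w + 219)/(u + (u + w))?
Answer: 625046280151205/33291472002 ≈ 18775.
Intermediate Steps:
J = -11497/18503 (J = (-12206 + 23703)*(-1/18503) = 11497*(-1/18503) = -11497/18503 ≈ -0.62136)
Q(u, w) = u + w + (219 + w)/(w + 2*u) (Q(u, w) = (u + w) + (219 + w)/(w + 2*u) = u + w + (219 + w)/(w + 2*u))
Q(-147, -180)/18327 - 11666/J = ((219 - 180 + (-180)² + 2*(-147)² + 3*(-147)*(-180))/(-180 + 2*(-147)))/18327 - 11666/(-11497/18503) = ((219 - 180 + 32400 + 2*21609 + 79380)/(-180 - 294))*(1/18327) - 11666*(-18503/11497) = ((219 - 180 + 32400 + 43218 + 79380)/(-474))*(1/18327) + 215855998/11497 = -1/474*155037*(1/18327) + 215855998/11497 = -51679/158*1/18327 + 215855998/11497 = -51679/2895666 + 215855998/11497 = 625046280151205/33291472002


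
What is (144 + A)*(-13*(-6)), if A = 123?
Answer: 20826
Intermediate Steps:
(144 + A)*(-13*(-6)) = (144 + 123)*(-13*(-6)) = 267*78 = 20826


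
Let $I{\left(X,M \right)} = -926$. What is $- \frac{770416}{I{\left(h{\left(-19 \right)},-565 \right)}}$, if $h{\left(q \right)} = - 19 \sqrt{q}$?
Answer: $\frac{385208}{463} \approx 831.98$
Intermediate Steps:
$- \frac{770416}{I{\left(h{\left(-19 \right)},-565 \right)}} = - \frac{770416}{-926} = \left(-770416\right) \left(- \frac{1}{926}\right) = \frac{385208}{463}$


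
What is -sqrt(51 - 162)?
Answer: -I*sqrt(111) ≈ -10.536*I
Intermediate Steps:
-sqrt(51 - 162) = -sqrt(-111) = -I*sqrt(111)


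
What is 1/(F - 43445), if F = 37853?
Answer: -1/5592 ≈ -0.00017883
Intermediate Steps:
1/(F - 43445) = 1/(37853 - 43445) = 1/(-5592) = -1/5592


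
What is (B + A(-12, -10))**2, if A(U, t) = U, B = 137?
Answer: 15625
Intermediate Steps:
(B + A(-12, -10))**2 = (137 - 12)**2 = 125**2 = 15625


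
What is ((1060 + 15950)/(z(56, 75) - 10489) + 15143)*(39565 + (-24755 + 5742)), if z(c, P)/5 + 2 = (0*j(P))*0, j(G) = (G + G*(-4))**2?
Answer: 3267138019544/10499 ≈ 3.1119e+8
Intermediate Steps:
j(G) = 9*G**2 (j(G) = (G - 4*G)**2 = (-3*G)**2 = 9*G**2)
z(c, P) = -10 (z(c, P) = -10 + 5*((0*(9*P**2))*0) = -10 + 5*(0*0) = -10 + 5*0 = -10 + 0 = -10)
((1060 + 15950)/(z(56, 75) - 10489) + 15143)*(39565 + (-24755 + 5742)) = ((1060 + 15950)/(-10 - 10489) + 15143)*(39565 + (-24755 + 5742)) = (17010/(-10499) + 15143)*(39565 - 19013) = (17010*(-1/10499) + 15143)*20552 = (-17010/10499 + 15143)*20552 = (158969347/10499)*20552 = 3267138019544/10499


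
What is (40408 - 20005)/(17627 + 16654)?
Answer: 2267/3809 ≈ 0.59517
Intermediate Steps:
(40408 - 20005)/(17627 + 16654) = 20403/34281 = 20403*(1/34281) = 2267/3809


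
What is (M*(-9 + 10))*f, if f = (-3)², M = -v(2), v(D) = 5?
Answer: -45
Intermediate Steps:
M = -5 (M = -1*5 = -5)
f = 9
(M*(-9 + 10))*f = -5*(-9 + 10)*9 = -5*1*9 = -5*9 = -45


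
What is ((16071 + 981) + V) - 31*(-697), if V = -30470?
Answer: 8189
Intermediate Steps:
((16071 + 981) + V) - 31*(-697) = ((16071 + 981) - 30470) - 31*(-697) = (17052 - 30470) + 21607 = -13418 + 21607 = 8189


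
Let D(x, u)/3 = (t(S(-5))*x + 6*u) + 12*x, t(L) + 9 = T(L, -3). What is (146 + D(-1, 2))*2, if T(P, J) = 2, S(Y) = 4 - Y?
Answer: 334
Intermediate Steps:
t(L) = -7 (t(L) = -9 + 2 = -7)
D(x, u) = 15*x + 18*u (D(x, u) = 3*((-7*x + 6*u) + 12*x) = 3*(5*x + 6*u) = 15*x + 18*u)
(146 + D(-1, 2))*2 = (146 + (15*(-1) + 18*2))*2 = (146 + (-15 + 36))*2 = (146 + 21)*2 = 167*2 = 334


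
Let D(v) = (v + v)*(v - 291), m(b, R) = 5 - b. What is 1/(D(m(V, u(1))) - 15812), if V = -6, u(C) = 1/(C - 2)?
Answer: -1/21972 ≈ -4.5512e-5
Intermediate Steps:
u(C) = 1/(-2 + C)
D(v) = 2*v*(-291 + v) (D(v) = (2*v)*(-291 + v) = 2*v*(-291 + v))
1/(D(m(V, u(1))) - 15812) = 1/(2*(5 - 1*(-6))*(-291 + (5 - 1*(-6))) - 15812) = 1/(2*(5 + 6)*(-291 + (5 + 6)) - 15812) = 1/(2*11*(-291 + 11) - 15812) = 1/(2*11*(-280) - 15812) = 1/(-6160 - 15812) = 1/(-21972) = -1/21972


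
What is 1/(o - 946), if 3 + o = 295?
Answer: -1/654 ≈ -0.0015291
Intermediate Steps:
o = 292 (o = -3 + 295 = 292)
1/(o - 946) = 1/(292 - 946) = 1/(-654) = -1/654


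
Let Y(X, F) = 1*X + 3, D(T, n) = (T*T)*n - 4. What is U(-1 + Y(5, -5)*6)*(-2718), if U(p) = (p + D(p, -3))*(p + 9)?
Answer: 1002137472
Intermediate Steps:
D(T, n) = -4 + n*T**2 (D(T, n) = T**2*n - 4 = n*T**2 - 4 = -4 + n*T**2)
Y(X, F) = 3 + X (Y(X, F) = X + 3 = 3 + X)
U(p) = (9 + p)*(-4 + p - 3*p**2) (U(p) = (p + (-4 - 3*p**2))*(p + 9) = (-4 + p - 3*p**2)*(9 + p) = (9 + p)*(-4 + p - 3*p**2))
U(-1 + Y(5, -5)*6)*(-2718) = (-36 - 26*(-1 + (3 + 5)*6)**2 - 3*(-1 + (3 + 5)*6)**3 + 5*(-1 + (3 + 5)*6))*(-2718) = (-36 - 26*(-1 + 8*6)**2 - 3*(-1 + 8*6)**3 + 5*(-1 + 8*6))*(-2718) = (-36 - 26*(-1 + 48)**2 - 3*(-1 + 48)**3 + 5*(-1 + 48))*(-2718) = (-36 - 26*47**2 - 3*47**3 + 5*47)*(-2718) = (-36 - 26*2209 - 3*103823 + 235)*(-2718) = (-36 - 57434 - 311469 + 235)*(-2718) = -368704*(-2718) = 1002137472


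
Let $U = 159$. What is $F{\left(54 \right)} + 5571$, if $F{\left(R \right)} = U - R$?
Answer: $5676$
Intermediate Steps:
$F{\left(R \right)} = 159 - R$
$F{\left(54 \right)} + 5571 = \left(159 - 54\right) + 5571 = 105 + 5571 = 5676$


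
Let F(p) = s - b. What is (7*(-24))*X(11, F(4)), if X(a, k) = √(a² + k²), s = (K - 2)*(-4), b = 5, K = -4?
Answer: -168*√482 ≈ -3688.4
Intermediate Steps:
s = 24 (s = (-4 - 2)*(-4) = -6*(-4) = 24)
F(p) = 19 (F(p) = 24 - 1*5 = 24 - 5 = 19)
(7*(-24))*X(11, F(4)) = (7*(-24))*√(11² + 19²) = -168*√(121 + 361) = -168*√482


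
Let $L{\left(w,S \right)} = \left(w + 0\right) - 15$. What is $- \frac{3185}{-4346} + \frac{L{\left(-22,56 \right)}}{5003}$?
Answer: $\frac{15773753}{21743038} \approx 0.72546$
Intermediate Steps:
$L{\left(w,S \right)} = -15 + w$ ($L{\left(w,S \right)} = w - 15 = -15 + w$)
$- \frac{3185}{-4346} + \frac{L{\left(-22,56 \right)}}{5003} = - \frac{3185}{-4346} + \frac{-15 - 22}{5003} = \left(-3185\right) \left(- \frac{1}{4346}\right) - \frac{37}{5003} = \frac{3185}{4346} - \frac{37}{5003} = \frac{15773753}{21743038}$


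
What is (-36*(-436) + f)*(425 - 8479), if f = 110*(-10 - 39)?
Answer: -83004524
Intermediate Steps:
f = -5390 (f = 110*(-49) = -5390)
(-36*(-436) + f)*(425 - 8479) = (-36*(-436) - 5390)*(425 - 8479) = (15696 - 5390)*(-8054) = 10306*(-8054) = -83004524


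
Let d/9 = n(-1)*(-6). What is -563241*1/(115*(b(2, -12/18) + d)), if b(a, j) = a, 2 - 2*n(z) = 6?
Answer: -563241/12650 ≈ -44.525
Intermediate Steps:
n(z) = -2 (n(z) = 1 - 1/2*6 = 1 - 3 = -2)
d = 108 (d = 9*(-2*(-6)) = 9*12 = 108)
-563241*1/(115*(b(2, -12/18) + d)) = -563241*1/(115*(2 + 108)) = -563241/(115*110) = -563241/12650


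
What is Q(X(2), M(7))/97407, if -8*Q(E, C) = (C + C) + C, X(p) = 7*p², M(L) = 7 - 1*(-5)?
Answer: -1/21646 ≈ -4.6198e-5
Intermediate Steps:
M(L) = 12 (M(L) = 7 + 5 = 12)
Q(E, C) = -3*C/8 (Q(E, C) = -((C + C) + C)/8 = -(2*C + C)/8 = -3*C/8)
Q(X(2), M(7))/97407 = -3/8*12/97407 = -9/2*1/97407 = -1/21646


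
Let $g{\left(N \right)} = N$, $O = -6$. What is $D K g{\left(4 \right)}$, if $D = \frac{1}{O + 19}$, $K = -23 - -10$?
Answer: $-4$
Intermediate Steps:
$K = -13$ ($K = -23 + 10 = -13$)
$D = \frac{1}{13}$ ($D = \frac{1}{-6 + 19} = \frac{1}{13} \approx 0.076923$)
$D K g{\left(4 \right)} = \frac{1}{13} \left(-13\right) 4 = \left(-1\right) 4 = -4$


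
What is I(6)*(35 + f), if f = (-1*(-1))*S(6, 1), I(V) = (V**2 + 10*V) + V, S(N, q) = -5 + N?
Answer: 3672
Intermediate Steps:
I(V) = V**2 + 11*V
f = 1 (f = (-1*(-1))*(-5 + 6) = 1*1 = 1)
I(6)*(35 + f) = (6*(11 + 6))*(35 + 1) = (6*17)*36 = 102*36 = 3672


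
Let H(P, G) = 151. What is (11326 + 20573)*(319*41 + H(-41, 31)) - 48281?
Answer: 421975489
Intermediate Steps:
(11326 + 20573)*(319*41 + H(-41, 31)) - 48281 = (11326 + 20573)*(319*41 + 151) - 48281 = 31899*(13079 + 151) - 48281 = 31899*13230 - 48281 = 422023770 - 48281 = 421975489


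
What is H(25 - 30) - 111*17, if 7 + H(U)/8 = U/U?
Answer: -1935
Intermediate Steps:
H(U) = -48 (H(U) = -56 + 8*(U/U) = -56 + 8*1 = -56 + 8 = -48)
H(25 - 30) - 111*17 = -48 - 111*17 = -48 - 1*1887 = -48 - 1887 = -1935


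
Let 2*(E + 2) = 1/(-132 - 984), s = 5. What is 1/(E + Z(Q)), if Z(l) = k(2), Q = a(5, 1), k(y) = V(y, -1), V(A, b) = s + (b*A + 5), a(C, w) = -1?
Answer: 2232/13391 ≈ 0.16668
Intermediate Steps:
V(A, b) = 10 + A*b (V(A, b) = 5 + (b*A + 5) = 5 + (A*b + 5) = 5 + (5 + A*b) = 10 + A*b)
k(y) = 10 - y (k(y) = 10 + y*(-1) = 10 - y)
Q = -1
Z(l) = 8 (Z(l) = 10 - 1*2 = 10 - 2 = 8)
E = -4465/2232 (E = -2 + 1/(2*(-132 - 984)) = -2 + (1/2)/(-1116) = -2 + (1/2)*(-1/1116) = -2 - 1/2232 = -4465/2232 ≈ -2.0004)
1/(E + Z(Q)) = 1/(-4465/2232 + 8) = 1/(13391/2232) = 2232/13391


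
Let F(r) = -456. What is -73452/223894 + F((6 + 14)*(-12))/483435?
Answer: -5935227214/18039699315 ≈ -0.32901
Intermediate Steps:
-73452/223894 + F((6 + 14)*(-12))/483435 = -73452/223894 - 456/483435 = -73452*1/223894 - 456*1/483435 = -36726/111947 - 152/161145 = -5935227214/18039699315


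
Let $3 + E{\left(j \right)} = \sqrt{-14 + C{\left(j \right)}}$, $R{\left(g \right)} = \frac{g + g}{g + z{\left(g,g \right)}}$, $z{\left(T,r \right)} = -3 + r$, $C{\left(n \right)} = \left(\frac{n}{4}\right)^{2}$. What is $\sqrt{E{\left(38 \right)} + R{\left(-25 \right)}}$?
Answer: $\frac{\sqrt{-23108 + 5618 \sqrt{305}}}{106} \approx 2.5837$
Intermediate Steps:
$C{\left(n \right)} = \frac{n^{2}}{16}$ ($C{\left(n \right)} = \left(n \frac{1}{4}\right)^{2} = \left(\frac{n}{4}\right)^{2} = \frac{n^{2}}{16}$)
$R{\left(g \right)} = \frac{2 g}{-3 + 2 g}$ ($R{\left(g \right)} = \frac{g + g}{g + \left(-3 + g\right)} = \frac{2 g}{-3 + 2 g}$)
$E{\left(j \right)} = -3 + \sqrt{-14 + \frac{j^{2}}{16}}$
$\sqrt{E{\left(38 \right)} + R{\left(-25 \right)}} = \sqrt{\left(-3 + \frac{\sqrt{-224 + 38^{2}}}{4}\right) + 2 \left(-25\right) \frac{1}{-3 + 2 \left(-25\right)}} = \sqrt{\left(-3 + \frac{\sqrt{-224 + 1444}}{4}\right) + 2 \left(-25\right) \frac{1}{-3 - 50}} = \sqrt{\left(-3 + \frac{\sqrt{1220}}{4}\right) + 2 \left(-25\right) \frac{1}{-53}} = \sqrt{\left(-3 + \frac{2 \sqrt{305}}{4}\right) + 2 \left(-25\right) \left(- \frac{1}{53}\right)} = \sqrt{\left(-3 + \frac{\sqrt{305}}{2}\right) + \frac{50}{53}} = \sqrt{- \frac{109}{53} + \frac{\sqrt{305}}{2}}$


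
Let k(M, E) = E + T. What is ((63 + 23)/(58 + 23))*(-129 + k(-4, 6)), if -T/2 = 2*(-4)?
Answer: -9202/81 ≈ -113.60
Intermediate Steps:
T = 16 (T = -4*(-4) = -2*(-8) = 16)
k(M, E) = 16 + E (k(M, E) = E + 16 = 16 + E)
((63 + 23)/(58 + 23))*(-129 + k(-4, 6)) = ((63 + 23)/(58 + 23))*(-129 + (16 + 6)) = (86/81)*(-129 + 22) = (86*(1/81))*(-107) = (86/81)*(-107) = -9202/81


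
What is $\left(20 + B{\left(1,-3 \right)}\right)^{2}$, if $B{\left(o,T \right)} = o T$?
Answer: $289$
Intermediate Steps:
$B{\left(o,T \right)} = T o$
$\left(20 + B{\left(1,-3 \right)}\right)^{2} = \left(20 - 3\right)^{2} = 17^{2} = 289$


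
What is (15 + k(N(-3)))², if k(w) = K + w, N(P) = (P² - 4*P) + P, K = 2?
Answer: 1225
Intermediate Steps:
N(P) = P² - 3*P
k(w) = 2 + w
(15 + k(N(-3)))² = (15 + (2 - 3*(-3 - 3)))² = (15 + (2 - 3*(-6)))² = (15 + (2 + 18))² = (15 + 20)² = 35² = 1225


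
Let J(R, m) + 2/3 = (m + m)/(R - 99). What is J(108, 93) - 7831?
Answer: -7811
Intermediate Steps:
J(R, m) = -⅔ + 2*m/(-99 + R) (J(R, m) = -⅔ + (m + m)/(R - 99) = -⅔ + (2*m)/(-99 + R) = -⅔ + 2*m/(-99 + R))
J(108, 93) - 7831 = 2*(99 - 1*108 + 3*93)/(3*(-99 + 108)) - 7831 = (⅔)*(99 - 108 + 279)/9 - 7831 = (⅔)*(⅑)*270 - 7831 = 20 - 7831 = -7811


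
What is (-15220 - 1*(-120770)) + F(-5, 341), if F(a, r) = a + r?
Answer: 105886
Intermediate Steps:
(-15220 - 1*(-120770)) + F(-5, 341) = (-15220 - 1*(-120770)) + (-5 + 341) = (-15220 + 120770) + 336 = 105550 + 336 = 105886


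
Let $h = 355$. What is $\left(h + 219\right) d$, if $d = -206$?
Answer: $-118244$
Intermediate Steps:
$\left(h + 219\right) d = \left(355 + 219\right) \left(-206\right) = 574 \left(-206\right) = -118244$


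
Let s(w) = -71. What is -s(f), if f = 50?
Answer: 71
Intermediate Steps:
-s(f) = -1*(-71) = 71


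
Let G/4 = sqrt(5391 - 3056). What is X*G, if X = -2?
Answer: -8*sqrt(2335) ≈ -386.57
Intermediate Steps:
G = 4*sqrt(2335) (G = 4*sqrt(5391 - 3056) = 4*sqrt(2335) ≈ 193.29)
X*G = -8*sqrt(2335)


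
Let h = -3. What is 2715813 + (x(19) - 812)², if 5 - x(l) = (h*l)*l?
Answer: 2791989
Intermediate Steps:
x(l) = 5 + 3*l² (x(l) = 5 - (-3*l)*l = 5 - (-3)*l² = 5 + 3*l²)
2715813 + (x(19) - 812)² = 2715813 + ((5 + 3*19²) - 812)² = 2715813 + ((5 + 3*361) - 812)² = 2715813 + ((5 + 1083) - 812)² = 2715813 + (1088 - 812)² = 2715813 + 276² = 2715813 + 76176 = 2791989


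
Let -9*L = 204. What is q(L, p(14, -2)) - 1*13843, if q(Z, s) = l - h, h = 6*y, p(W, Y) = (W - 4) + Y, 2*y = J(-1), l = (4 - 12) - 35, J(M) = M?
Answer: -13883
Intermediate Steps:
l = -43 (l = -8 - 35 = -43)
L = -68/3 (L = -⅑*204 = -68/3 ≈ -22.667)
y = -½ (y = (½)*(-1) = -½ ≈ -0.50000)
p(W, Y) = -4 + W + Y (p(W, Y) = (-4 + W) + Y = -4 + W + Y)
h = -3 (h = 6*(-½) = -3)
q(Z, s) = -40 (q(Z, s) = -43 - 1*(-3) = -43 + 3 = -40)
q(L, p(14, -2)) - 1*13843 = -40 - 1*13843 = -40 - 13843 = -13883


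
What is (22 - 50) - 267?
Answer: -295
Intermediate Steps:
(22 - 50) - 267 = -28 - 267 = -295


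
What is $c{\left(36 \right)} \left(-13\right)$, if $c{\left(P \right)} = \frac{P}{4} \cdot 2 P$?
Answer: $-8424$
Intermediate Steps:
$c{\left(P \right)} = \frac{P^{2}}{2}$ ($c{\left(P \right)} = P \frac{1}{4} \cdot 2 P = \frac{P}{4} \cdot 2 P = \frac{P}{2} P = \frac{P^{2}}{2}$)
$c{\left(36 \right)} \left(-13\right) = \frac{36^{2}}{2} \left(-13\right) = \frac{1}{2} \cdot 1296 \left(-13\right) = 648 \left(-13\right) = -8424$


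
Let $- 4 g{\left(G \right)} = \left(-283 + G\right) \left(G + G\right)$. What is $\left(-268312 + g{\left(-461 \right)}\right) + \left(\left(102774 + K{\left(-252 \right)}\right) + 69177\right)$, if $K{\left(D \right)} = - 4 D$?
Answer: $-266845$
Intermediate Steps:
$g{\left(G \right)} = - \frac{G \left(-283 + G\right)}{2}$ ($g{\left(G \right)} = - \frac{\left(-283 + G\right) \left(G + G\right)}{4} = - \frac{\left(-283 + G\right) 2 G}{4} = - \frac{2 G \left(-283 + G\right)}{4} = - \frac{G \left(-283 + G\right)}{2}$)
$\left(-268312 + g{\left(-461 \right)}\right) + \left(\left(102774 + K{\left(-252 \right)}\right) + 69177\right) = \left(-268312 + \frac{1}{2} \left(-461\right) \left(283 - -461\right)\right) + \left(\left(102774 - -1008\right) + 69177\right) = \left(-268312 + \frac{1}{2} \left(-461\right) \left(283 + 461\right)\right) + \left(\left(102774 + 1008\right) + 69177\right) = \left(-268312 + \frac{1}{2} \left(-461\right) 744\right) + \left(103782 + 69177\right) = \left(-268312 - 171492\right) + 172959 = -439804 + 172959 = -266845$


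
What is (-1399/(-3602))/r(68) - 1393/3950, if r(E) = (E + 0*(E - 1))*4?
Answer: -679628671/1934994400 ≈ -0.35123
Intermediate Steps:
r(E) = 4*E (r(E) = (E + 0*(-1 + E))*4 = (E + 0)*4 = E*4 = 4*E)
(-1399/(-3602))/r(68) - 1393/3950 = (-1399/(-3602))/((4*68)) - 1393/3950 = -1399*(-1/3602)/272 - 1393*1/3950 = (1399/3602)*(1/272) - 1393/3950 = 1399/979744 - 1393/3950 = -679628671/1934994400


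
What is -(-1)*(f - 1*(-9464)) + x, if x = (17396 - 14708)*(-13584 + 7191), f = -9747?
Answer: -17184667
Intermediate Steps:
x = -17184384 (x = 2688*(-6393) = -17184384)
-(-1)*(f - 1*(-9464)) + x = -(-1)*(-9747 - 1*(-9464)) - 17184384 = -(-1)*(-9747 + 9464) - 17184384 = -(-1)*(-283) - 17184384 = -1*283 - 17184384 = -283 - 17184384 = -17184667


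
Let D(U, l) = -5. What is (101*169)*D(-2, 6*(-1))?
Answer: -85345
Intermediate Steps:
(101*169)*D(-2, 6*(-1)) = (101*169)*(-5) = 17069*(-5) = -85345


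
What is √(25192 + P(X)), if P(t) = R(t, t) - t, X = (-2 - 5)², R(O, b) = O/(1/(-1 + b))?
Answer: 3*√3055 ≈ 165.82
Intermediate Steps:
R(O, b) = O*(-1 + b)
X = 49 (X = (-7)² = 49)
P(t) = -t + t*(-1 + t) (P(t) = t*(-1 + t) - t = -t + t*(-1 + t))
√(25192 + P(X)) = √(25192 + 49*(-2 + 49)) = √(25192 + 49*47) = √(25192 + 2303) = √27495 = 3*√3055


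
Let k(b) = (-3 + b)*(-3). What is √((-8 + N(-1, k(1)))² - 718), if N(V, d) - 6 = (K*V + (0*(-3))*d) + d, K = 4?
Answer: I*√718 ≈ 26.796*I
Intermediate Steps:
k(b) = 9 - 3*b
N(V, d) = 6 + d + 4*V (N(V, d) = 6 + ((4*V + (0*(-3))*d) + d) = 6 + ((4*V + 0*d) + d) = 6 + ((4*V + 0) + d) = 6 + (4*V + d) = 6 + (d + 4*V) = 6 + d + 4*V)
√((-8 + N(-1, k(1)))² - 718) = √((-8 + (6 + (9 - 3*1) + 4*(-1)))² - 718) = √((-8 + (6 + (9 - 3) - 4))² - 718) = √((-8 + (6 + 6 - 4))² - 718) = √((-8 + 8)² - 718) = √(0² - 718) = √(0 - 718) = √(-718) = I*√718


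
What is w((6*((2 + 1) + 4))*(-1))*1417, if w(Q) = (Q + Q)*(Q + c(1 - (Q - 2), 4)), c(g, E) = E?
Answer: 4523064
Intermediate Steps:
w(Q) = 2*Q*(4 + Q) (w(Q) = (Q + Q)*(Q + 4) = (2*Q)*(4 + Q) = 2*Q*(4 + Q))
w((6*((2 + 1) + 4))*(-1))*1417 = (2*((6*((2 + 1) + 4))*(-1))*(4 + (6*((2 + 1) + 4))*(-1)))*1417 = (2*((6*(3 + 4))*(-1))*(4 + (6*(3 + 4))*(-1)))*1417 = (2*((6*7)*(-1))*(4 + (6*7)*(-1)))*1417 = (2*(42*(-1))*(4 + 42*(-1)))*1417 = (2*(-42)*(4 - 42))*1417 = (2*(-42)*(-38))*1417 = 3192*1417 = 4523064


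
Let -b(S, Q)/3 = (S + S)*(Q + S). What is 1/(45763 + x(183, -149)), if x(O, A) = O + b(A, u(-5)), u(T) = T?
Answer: -1/91730 ≈ -1.0902e-5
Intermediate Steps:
b(S, Q) = -6*S*(Q + S) (b(S, Q) = -3*(S + S)*(Q + S) = -3*2*S*(Q + S) = -6*S*(Q + S))
x(O, A) = O - 6*A*(-5 + A)
1/(45763 + x(183, -149)) = 1/(45763 + (183 - 6*(-149)*(-5 - 149))) = 1/(45763 + (183 - 6*(-149)*(-154))) = 1/(45763 + (183 - 137676)) = 1/(45763 - 137493) = 1/(-91730) = -1/91730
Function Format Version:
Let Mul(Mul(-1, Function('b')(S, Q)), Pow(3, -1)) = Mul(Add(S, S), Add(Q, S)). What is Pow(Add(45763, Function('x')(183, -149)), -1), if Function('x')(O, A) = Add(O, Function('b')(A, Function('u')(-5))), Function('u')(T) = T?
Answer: Rational(-1, 91730) ≈ -1.0902e-5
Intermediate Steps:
Function('b')(S, Q) = Mul(-6, S, Add(Q, S)) (Function('b')(S, Q) = Mul(-3, Mul(Add(S, S), Add(Q, S))) = Mul(-3, Mul(Mul(2, S), Add(Q, S))) = Mul(-3, Mul(2, S, Add(Q, S))) = Mul(-6, S, Add(Q, S)))
Function('x')(O, A) = Add(O, Mul(-6, A, Add(-5, A)))
Pow(Add(45763, Function('x')(183, -149)), -1) = Pow(Add(45763, Add(183, Mul(-6, -149, Add(-5, -149)))), -1) = Pow(Add(45763, Add(183, Mul(-6, -149, -154))), -1) = Pow(Add(45763, Add(183, -137676)), -1) = Pow(Add(45763, -137493), -1) = Pow(-91730, -1) = Rational(-1, 91730)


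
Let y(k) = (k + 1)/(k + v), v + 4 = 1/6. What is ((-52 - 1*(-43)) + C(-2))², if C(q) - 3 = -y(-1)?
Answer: 36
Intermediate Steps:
v = -23/6 (v = -4 + 1/6 = -4 + ⅙ = -23/6 ≈ -3.8333)
y(k) = (1 + k)/(-23/6 + k) (y(k) = (k + 1)/(k - 23/6) = (1 + k)/(-23/6 + k))
C(q) = 3 (C(q) = 3 - 6*(1 - 1)/(-23 + 6*(-1)) = 3 - 6*0/(-23 - 6) = 3 - 6*0/(-29) = 3 - 6*(-1)*0/29 = 3 - 1*0 = 3 + 0 = 3)
((-52 - 1*(-43)) + C(-2))² = ((-52 - 1*(-43)) + 3)² = ((-52 + 43) + 3)² = (-9 + 3)² = (-6)² = 36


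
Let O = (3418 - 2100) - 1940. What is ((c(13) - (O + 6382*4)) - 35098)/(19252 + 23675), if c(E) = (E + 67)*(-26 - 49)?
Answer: -66004/42927 ≈ -1.5376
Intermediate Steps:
O = -622 (O = 1318 - 1940 = -622)
c(E) = -5025 - 75*E (c(E) = (67 + E)*(-75) = -5025 - 75*E)
((c(13) - (O + 6382*4)) - 35098)/(19252 + 23675) = (((-5025 - 75*13) - (-622 + 6382*4)) - 35098)/(19252 + 23675) = (((-5025 - 975) - (-622 + 25528)) - 35098)/42927 = ((-6000 - 1*24906) - 35098)*(1/42927) = ((-6000 - 24906) - 35098)*(1/42927) = (-30906 - 35098)*(1/42927) = -66004*1/42927 = -66004/42927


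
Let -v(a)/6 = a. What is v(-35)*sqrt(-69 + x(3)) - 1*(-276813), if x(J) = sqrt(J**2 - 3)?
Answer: 276813 + 210*sqrt(-69 + sqrt(6)) ≈ 2.7681e+5 + 1713.1*I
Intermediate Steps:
x(J) = sqrt(-3 + J**2)
v(a) = -6*a
v(-35)*sqrt(-69 + x(3)) - 1*(-276813) = (-6*(-35))*sqrt(-69 + sqrt(-3 + 3**2)) - 1*(-276813) = 210*sqrt(-69 + sqrt(-3 + 9)) + 276813 = 210*sqrt(-69 + sqrt(6)) + 276813 = 276813 + 210*sqrt(-69 + sqrt(6))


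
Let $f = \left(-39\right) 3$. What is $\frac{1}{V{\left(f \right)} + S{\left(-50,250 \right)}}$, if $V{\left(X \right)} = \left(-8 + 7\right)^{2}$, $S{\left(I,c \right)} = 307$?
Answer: $\frac{1}{308} \approx 0.0032468$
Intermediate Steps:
$f = -117$
$V{\left(X \right)} = 1$ ($V{\left(X \right)} = \left(-1\right)^{2} = 1$)
$\frac{1}{V{\left(f \right)} + S{\left(-50,250 \right)}} = \frac{1}{1 + 307} = \frac{1}{308}$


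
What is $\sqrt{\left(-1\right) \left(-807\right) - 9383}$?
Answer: $8 i \sqrt{134} \approx 92.607 i$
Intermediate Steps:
$\sqrt{\left(-1\right) \left(-807\right) - 9383} = \sqrt{807 - 9383} = \sqrt{-8576} = 8 i \sqrt{134}$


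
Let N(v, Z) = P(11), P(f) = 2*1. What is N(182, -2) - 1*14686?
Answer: -14684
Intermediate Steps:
P(f) = 2
N(v, Z) = 2
N(182, -2) - 1*14686 = 2 - 1*14686 = 2 - 14686 = -14684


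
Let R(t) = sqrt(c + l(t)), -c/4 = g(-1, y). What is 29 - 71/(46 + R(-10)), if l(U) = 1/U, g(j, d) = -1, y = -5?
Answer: 579849/21121 + 71*sqrt(390)/21121 ≈ 27.520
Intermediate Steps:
c = 4 (c = -4*(-1) = 4)
l(U) = 1/U
R(t) = sqrt(4 + 1/t)
29 - 71/(46 + R(-10)) = 29 - 71/(46 + sqrt(4 + 1/(-10))) = 29 - 71/(46 + sqrt(4 - 1/10)) = 29 - 71/(46 + sqrt(39/10)) = 29 - 71/(46 + sqrt(390)/10)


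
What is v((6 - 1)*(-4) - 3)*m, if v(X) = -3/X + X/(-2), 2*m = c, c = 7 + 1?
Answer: 1070/23 ≈ 46.522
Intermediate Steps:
c = 8
m = 4 (m = (1/2)*8 = 4)
v(X) = -3/X - X/2 (v(X) = -3/X + X*(-1/2) = -3/X - X/2)
v((6 - 1)*(-4) - 3)*m = (-3/((6 - 1)*(-4) - 3) - ((6 - 1)*(-4) - 3)/2)*4 = (-3/(5*(-4) - 3) - (5*(-4) - 3)/2)*4 = (-3/(-20 - 3) - (-20 - 3)/2)*4 = (-3/(-23) - 1/2*(-23))*4 = (-3*(-1/23) + 23/2)*4 = (3/23 + 23/2)*4 = (535/46)*4 = 1070/23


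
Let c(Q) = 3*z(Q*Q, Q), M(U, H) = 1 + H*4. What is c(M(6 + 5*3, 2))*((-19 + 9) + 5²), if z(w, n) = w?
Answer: 3645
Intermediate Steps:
M(U, H) = 1 + 4*H
c(Q) = 3*Q² (c(Q) = 3*(Q*Q) = 3*Q²)
c(M(6 + 5*3, 2))*((-19 + 9) + 5²) = (3*(1 + 4*2)²)*((-19 + 9) + 5²) = (3*(1 + 8)²)*(-10 + 25) = (3*9²)*15 = (3*81)*15 = 243*15 = 3645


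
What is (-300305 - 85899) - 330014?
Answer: -716218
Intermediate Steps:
(-300305 - 85899) - 330014 = -386204 - 330014 = -716218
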